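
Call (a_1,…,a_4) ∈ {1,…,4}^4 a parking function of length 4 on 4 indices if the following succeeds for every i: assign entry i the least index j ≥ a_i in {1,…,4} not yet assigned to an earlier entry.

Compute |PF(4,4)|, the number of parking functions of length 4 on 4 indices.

Count = 1·5^3 = 1·125 = 125 [KW]
E.g. (4,3,2,1) → sorted (1,2,3,4): b_i ≤ i ∀i, a PF.

125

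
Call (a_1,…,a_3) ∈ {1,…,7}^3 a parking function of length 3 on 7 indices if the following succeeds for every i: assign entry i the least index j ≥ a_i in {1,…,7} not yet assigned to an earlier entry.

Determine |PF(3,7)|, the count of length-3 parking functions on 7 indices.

320

|PF(3,7)| = (7−3+1)·(7+1)^(3−1) = 5 · 64 = 320 (Pollak)
One tuple (5,2,4) → sorted (2,4,5): b_i ≤ 4+i ∀i, a PF.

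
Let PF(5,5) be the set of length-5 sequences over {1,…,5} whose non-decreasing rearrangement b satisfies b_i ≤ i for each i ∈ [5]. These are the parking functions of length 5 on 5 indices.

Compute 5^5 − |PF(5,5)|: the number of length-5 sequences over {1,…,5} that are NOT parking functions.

1829

Count = (5−5+1)·(5+1)^(5−1) = 1·1296 = 1296
One tuple (5,5,3,1,5) → sorted (1,3,5,5,5): b_2=3>2, not a PF.
So 3125 − 1296 = 1829 fail.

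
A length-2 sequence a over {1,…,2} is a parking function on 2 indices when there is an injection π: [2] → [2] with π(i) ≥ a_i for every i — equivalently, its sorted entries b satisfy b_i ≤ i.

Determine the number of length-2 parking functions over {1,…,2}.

3

|PF| = 1·3^1 = 1 · 3 = 3 (Pollak)
E.g. (1,2) → sorted (1,2): b_i ≤ i ∀i, a PF.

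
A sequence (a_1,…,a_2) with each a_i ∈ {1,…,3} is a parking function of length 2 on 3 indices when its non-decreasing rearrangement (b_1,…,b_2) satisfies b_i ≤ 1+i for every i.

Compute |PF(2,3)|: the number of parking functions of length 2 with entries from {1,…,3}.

#PF = 2·4^1 = 2×4 = 8 [KW]
One tuple (1,1) → sorted (1,1): b_i ≤ 1+i ∀i, a PF.

8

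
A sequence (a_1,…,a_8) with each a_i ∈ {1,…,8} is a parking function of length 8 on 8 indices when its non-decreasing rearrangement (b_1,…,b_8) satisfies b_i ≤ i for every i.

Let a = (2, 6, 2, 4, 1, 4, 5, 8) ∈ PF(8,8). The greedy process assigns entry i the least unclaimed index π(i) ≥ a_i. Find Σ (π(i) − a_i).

Σπ = 36 ({1..8} each once); Σa = 2+6+2+4+1+4+5+8 = 32; disp = 36−32 = 4.

4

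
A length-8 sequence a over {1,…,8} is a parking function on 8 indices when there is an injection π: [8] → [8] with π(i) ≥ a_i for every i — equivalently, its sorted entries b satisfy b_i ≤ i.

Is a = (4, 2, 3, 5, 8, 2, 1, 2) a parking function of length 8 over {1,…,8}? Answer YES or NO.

Order a: b = (1, 2, 2, 2, 3, 4, 5, 8).
  b_1=1 ≤ 1
  b_2=2 ≤ 2
  b_3=2 ≤ 3
  b_4=2 ≤ 4
  b_5=3 ≤ 5
  b_6=4 ≤ 6
  b_7=5 ≤ 7
  b_8=8 ≤ 8
All bounds hold ⇒ YES

YES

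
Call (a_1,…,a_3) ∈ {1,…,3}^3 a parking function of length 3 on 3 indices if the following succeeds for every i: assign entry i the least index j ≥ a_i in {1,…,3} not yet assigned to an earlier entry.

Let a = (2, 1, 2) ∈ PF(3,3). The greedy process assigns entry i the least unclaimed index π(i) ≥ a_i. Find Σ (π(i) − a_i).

1

Σπ = 6 ({1..3} each once); Σa = 2+1+2 = 5; disp = 6−5 = 1.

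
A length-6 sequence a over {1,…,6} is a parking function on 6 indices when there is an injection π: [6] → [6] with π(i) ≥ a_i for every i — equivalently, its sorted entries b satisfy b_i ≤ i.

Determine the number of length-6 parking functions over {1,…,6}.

Count = 1·7^5 = 1 · 16807 = 16807
Check (1,5,1,2,2,3) → sorted (1,1,2,2,3,5): b_i ≤ i ∀i, a PF.

16807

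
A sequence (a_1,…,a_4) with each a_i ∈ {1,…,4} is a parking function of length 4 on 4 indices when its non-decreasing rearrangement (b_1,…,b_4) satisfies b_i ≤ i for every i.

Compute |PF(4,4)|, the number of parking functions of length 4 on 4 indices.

|PF(4,4)| = (4+1−4)·(4+1)^{4−1} = 1×125 = 125 [KW]
Example (2,2,2,1) → sorted (1,2,2,2): b_i ≤ i ∀i, a PF.

125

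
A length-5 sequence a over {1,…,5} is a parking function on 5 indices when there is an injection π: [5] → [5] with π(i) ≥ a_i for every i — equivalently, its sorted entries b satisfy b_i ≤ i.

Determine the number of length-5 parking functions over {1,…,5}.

Count = (5−5+1)·(5+1)^(5−1) = 1·1296 = 1296 (Pollak)
E.g. (3,1,1,5,4) → sorted (1,1,3,4,5): b_i ≤ i ∀i, a PF.

1296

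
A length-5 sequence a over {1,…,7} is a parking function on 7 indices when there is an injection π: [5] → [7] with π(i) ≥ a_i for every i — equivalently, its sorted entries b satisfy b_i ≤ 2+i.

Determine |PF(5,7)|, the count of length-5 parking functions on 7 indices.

Count = (7+1−5)·(7+1)^{5−1} = 3·4096 = 12288 [KW]
One tuple (3,3,3,3,1) → sorted (1,3,3,3,3): b_i ≤ 2+i ∀i, a PF.

12288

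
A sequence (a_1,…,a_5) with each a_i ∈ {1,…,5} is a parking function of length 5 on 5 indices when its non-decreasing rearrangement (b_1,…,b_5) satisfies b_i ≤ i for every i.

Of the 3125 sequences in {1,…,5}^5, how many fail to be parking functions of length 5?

|PF(5,5)| = (5−5+1)·(5+1)^(5−1) = 1×1296 = 1296 (Konheim–Weiss)
Check (3,4,5,4,4) → sorted (3,4,4,4,5): b_1=3>1, not a PF.
Total 3125; non-PF = 3125−1296 = 1829

1829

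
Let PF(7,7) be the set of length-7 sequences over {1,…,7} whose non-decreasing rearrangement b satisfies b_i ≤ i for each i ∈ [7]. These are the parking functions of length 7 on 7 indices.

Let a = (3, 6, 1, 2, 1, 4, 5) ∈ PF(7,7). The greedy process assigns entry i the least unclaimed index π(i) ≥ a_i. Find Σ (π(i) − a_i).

Σπ(i) = 1+…+7 = 28; Σa = 3+6+1+2+1+4+5 = 22; disp = 28−22 = 6.

6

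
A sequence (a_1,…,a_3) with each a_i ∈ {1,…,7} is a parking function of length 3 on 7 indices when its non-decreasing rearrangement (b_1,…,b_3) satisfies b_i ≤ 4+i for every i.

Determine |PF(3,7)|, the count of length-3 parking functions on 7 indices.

320

Count = (7−3+1)·(7+1)^(3−1) = 5×64 = 320 (Konheim–Weiss)
Example (6,3,5) → sorted (3,5,6): b_i ≤ 4+i ∀i, a PF.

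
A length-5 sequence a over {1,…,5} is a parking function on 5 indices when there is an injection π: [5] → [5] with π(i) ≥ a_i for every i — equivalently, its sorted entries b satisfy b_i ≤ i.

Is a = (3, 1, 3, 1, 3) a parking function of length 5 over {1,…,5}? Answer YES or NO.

Order a: b = (1, 1, 3, 3, 3).
  b_1=1 ≤ 1
  b_2=1 ≤ 2
  b_3=3 ≤ 3
  b_4=3 ≤ 4
  b_5=3 ≤ 5
All bounds hold ⇒ YES

YES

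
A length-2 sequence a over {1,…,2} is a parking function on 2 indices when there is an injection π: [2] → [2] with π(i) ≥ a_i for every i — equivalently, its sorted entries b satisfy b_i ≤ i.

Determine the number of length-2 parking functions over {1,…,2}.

3

|PF(2,2)| = (2+1−2)·(2+1)^{2−1} = 1·3 = 3
Check (1,2) → sorted (1,2): b_i ≤ i ∀i, a PF.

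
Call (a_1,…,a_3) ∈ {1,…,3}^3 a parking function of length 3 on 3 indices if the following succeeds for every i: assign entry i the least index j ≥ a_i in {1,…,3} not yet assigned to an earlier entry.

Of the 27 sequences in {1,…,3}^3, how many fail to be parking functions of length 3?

11

#PF = (3−3+1)·(3+1)^(3−1) = 1×16 = 16
Check (3,3,2) → sorted (2,3,3): b_1=2>1, not a PF.
So 27 − 16 = 11 fail.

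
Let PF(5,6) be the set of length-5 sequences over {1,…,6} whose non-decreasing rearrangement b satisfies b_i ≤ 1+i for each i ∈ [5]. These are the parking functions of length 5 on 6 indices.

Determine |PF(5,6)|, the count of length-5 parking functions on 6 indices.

|PF(5,6)| = (6+1−5)·(6+1)^{5−1} = 2 · 2401 = 4802
Example (4,1,6,3,2) → sorted (1,2,3,4,6): b_i ≤ 1+i ∀i, a PF.

4802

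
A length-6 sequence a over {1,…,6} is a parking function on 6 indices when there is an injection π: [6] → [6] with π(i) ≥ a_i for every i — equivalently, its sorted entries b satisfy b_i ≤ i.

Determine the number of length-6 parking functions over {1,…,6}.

16807

Count = (6+1−6)·(6+1)^{6−1} = 1 · 16807 = 16807 (Konheim–Weiss)
E.g. (2,5,1,2,4,4) → sorted (1,2,2,4,4,5): b_i ≤ i ∀i, a PF.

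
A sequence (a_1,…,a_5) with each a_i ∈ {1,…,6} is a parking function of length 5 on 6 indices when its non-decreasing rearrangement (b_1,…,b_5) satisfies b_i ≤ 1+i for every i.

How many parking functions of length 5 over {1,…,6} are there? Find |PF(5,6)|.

4802

#PF = (6+1−5)·(6+1)^{5−1} = 2·2401 = 4802 (Pollak)
One tuple (2,3,4,1,3) → sorted (1,2,3,3,4): b_i ≤ 1+i ∀i, a PF.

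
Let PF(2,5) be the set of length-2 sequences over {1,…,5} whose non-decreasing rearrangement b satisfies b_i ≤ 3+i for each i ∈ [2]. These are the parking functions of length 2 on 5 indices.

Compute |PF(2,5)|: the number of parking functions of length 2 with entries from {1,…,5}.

24

#PF = (6−2)·6^(2−1) = 4·6 = 24 (Konheim–Weiss)
One tuple (2,2) → sorted (2,2): b_i ≤ 3+i ∀i, a PF.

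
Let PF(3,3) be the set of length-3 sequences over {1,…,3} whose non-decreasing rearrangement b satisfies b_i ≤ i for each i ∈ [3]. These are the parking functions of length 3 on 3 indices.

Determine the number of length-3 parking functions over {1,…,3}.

|PF(3,3)| = (3+1−3)·(3+1)^{3−1} = 1×16 = 16
E.g. (2,1,2) → sorted (1,2,2): b_i ≤ i ∀i, a PF.

16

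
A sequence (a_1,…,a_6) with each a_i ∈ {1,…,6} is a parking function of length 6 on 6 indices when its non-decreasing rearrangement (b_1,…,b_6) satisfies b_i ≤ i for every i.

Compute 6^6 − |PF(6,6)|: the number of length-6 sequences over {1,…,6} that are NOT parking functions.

29849

|PF(6,6)| = (6+1−6)·(6+1)^{6−1} = 1 · 16807 = 16807 (Konheim–Weiss)
Example (1,6,2,3,1,6) → sorted (1,1,2,3,6,6): b_5=6>5, not a PF.
So 46656 − 16807 = 29849 fail.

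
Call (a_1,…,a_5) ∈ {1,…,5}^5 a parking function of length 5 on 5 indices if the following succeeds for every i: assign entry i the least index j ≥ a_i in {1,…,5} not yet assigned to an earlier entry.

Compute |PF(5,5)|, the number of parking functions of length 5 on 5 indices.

1296

Count = (6−5)·6^(5−1) = 1·1296 = 1296
E.g. (1,2,4,1,2) → sorted (1,1,2,2,4): b_i ≤ i ∀i, a PF.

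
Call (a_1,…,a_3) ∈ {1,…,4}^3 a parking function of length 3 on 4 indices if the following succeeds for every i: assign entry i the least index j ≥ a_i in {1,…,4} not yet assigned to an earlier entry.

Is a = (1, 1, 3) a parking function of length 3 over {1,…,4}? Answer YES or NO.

Rearranged: b = (1, 1, 3).
  b_1=1 ≤ 2
  b_2=1 ≤ 3
  b_3=3 ≤ 4
All bounds hold ⇒ YES

YES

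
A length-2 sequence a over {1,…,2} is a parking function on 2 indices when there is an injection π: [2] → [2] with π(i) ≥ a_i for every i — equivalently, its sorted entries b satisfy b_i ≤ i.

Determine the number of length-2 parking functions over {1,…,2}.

Count = (2+1−2)·(2+1)^{2−1} = 1 · 3 = 3
Check (1,1) → sorted (1,1): b_i ≤ i ∀i, a PF.

3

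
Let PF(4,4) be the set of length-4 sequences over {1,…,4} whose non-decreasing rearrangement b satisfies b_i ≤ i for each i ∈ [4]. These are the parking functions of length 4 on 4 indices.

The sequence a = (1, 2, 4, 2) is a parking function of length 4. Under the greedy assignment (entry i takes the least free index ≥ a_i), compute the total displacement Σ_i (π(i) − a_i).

Σπ = 4·5/2 = 10 (π permutes [4]); Σa = 1+2+4+2 = 9; disp = 10−9 = 1.

1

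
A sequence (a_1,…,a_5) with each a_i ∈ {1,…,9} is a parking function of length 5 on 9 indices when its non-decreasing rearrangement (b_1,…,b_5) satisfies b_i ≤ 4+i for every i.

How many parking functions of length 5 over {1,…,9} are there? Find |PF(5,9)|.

Count = (9−5+1)·(9+1)^(5−1) = 5×10000 = 50000 [KW]
E.g. (1,8,3,2,8) → sorted (1,2,3,8,8): b_i ≤ 4+i ∀i, a PF.

50000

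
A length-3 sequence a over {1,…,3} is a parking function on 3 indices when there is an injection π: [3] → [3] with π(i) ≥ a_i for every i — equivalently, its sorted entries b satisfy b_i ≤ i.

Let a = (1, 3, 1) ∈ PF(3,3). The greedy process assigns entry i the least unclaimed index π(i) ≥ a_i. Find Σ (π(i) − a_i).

Σπ = 6 ({1..3} each once); Σa = 1+3+1 = 5; disp = 6−5 = 1.

1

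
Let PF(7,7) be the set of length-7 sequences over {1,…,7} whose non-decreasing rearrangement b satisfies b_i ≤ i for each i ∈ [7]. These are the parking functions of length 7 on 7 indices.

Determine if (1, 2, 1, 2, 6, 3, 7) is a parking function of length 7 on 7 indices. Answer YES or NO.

YES

Order a: b = (1, 1, 2, 2, 3, 6, 7).
  b_1=1 ≤ 1
  b_2=1 ≤ 2
  b_3=2 ≤ 3
  b_4=2 ≤ 4
  b_5=3 ≤ 5
  b_6=6 ≤ 6
  b_7=7 ≤ 7
All bounds hold ⇒ YES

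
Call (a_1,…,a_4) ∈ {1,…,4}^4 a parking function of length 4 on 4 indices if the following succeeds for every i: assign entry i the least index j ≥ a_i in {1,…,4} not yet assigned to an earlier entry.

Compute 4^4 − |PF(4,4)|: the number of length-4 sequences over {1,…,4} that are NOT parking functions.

#PF = (4+1−4)·(4+1)^{4−1} = 1 · 125 = 125 (Pollak)
Check (3,4,2,3) → sorted (2,3,3,4): b_1=2>1, not a PF.
4^4 − 125 = 256 − 125 = 131

131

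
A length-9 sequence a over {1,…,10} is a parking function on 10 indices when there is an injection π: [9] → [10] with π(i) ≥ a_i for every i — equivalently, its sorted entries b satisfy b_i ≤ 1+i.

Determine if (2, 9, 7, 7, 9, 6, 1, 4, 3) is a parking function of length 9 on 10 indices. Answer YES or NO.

YES

Sorted: b = (1, 2, 3, 4, 6, 7, 7, 9, 9).
  b_1=1 ≤ 2
  b_2=2 ≤ 3
  b_3=3 ≤ 4
  b_4=4 ≤ 5
  b_5=6 ≤ 6
  b_6=7 ≤ 7
  b_7=7 ≤ 8
  b_8=9 ≤ 9
  b_9=9 ≤ 10
All bounds hold ⇒ YES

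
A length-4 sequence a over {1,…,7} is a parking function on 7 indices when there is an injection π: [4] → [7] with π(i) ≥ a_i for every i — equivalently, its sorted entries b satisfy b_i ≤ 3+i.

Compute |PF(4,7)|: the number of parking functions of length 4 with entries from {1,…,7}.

Count = 4·8^3 = 4·512 = 2048 (Pollak)
Check (4,7,4,6) → sorted (4,4,6,7): b_i ≤ 3+i ∀i, a PF.

2048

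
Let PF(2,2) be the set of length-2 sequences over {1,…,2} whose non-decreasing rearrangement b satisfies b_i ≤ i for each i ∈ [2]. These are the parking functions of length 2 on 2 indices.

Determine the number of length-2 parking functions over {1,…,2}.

|PF| = (2+1−2)·(2+1)^{2−1} = 1·3 = 3 (Pollak)
E.g. (2,1) → sorted (1,2): b_i ≤ i ∀i, a PF.

3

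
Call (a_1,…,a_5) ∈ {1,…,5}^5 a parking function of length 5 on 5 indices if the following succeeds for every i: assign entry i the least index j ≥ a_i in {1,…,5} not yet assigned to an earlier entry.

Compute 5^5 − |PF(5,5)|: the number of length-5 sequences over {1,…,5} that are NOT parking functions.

1829

|PF| = 1·6^4 = 1×1296 = 1296 (Konheim–Weiss)
Example (5,5,3,2,4) → sorted (2,3,4,5,5): b_1=2>1, not a PF.
So 3125 − 1296 = 1829 fail.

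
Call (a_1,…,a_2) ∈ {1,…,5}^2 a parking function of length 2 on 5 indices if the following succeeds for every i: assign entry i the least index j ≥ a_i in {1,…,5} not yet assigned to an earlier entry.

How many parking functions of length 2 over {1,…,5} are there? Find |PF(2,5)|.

24

|PF(2,5)| = (5+1−2)·(5+1)^{2−1} = 4×6 = 24
E.g. (4,1) → sorted (1,4): b_i ≤ 3+i ∀i, a PF.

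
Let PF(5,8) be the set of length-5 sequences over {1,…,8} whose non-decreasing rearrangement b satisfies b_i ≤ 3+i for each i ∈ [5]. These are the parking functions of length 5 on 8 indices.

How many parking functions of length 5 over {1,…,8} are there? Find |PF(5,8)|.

Count = (9−5)·9^(5−1) = 4 · 6561 = 26244
One tuple (5,5,3,6,5) → sorted (3,5,5,5,6): b_i ≤ 3+i ∀i, a PF.

26244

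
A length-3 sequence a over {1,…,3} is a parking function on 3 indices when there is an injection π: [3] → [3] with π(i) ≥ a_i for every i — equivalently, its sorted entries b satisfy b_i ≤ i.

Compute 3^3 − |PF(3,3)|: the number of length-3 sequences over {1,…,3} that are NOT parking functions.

#PF = (3+1−3)·(3+1)^{3−1} = 1×16 = 16
Example (3,2,3) → sorted (2,3,3): b_1=2>1, not a PF.
3^3 − 16 = 27 − 16 = 11

11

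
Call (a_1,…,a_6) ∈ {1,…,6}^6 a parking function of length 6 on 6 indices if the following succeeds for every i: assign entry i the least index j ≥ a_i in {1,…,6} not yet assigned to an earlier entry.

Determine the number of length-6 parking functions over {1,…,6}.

16807

#PF = (7−6)·7^(6−1) = 1·16807 = 16807
One tuple (5,1,2,1,3,4) → sorted (1,1,2,3,4,5): b_i ≤ i ∀i, a PF.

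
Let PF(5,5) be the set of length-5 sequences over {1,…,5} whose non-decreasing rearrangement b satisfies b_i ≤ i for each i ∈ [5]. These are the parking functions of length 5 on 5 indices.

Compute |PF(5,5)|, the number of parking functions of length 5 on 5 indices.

1296

|PF(5,5)| = 1·6^4 = 1 · 1296 = 1296 [KW]
E.g. (3,3,5,2,1) → sorted (1,2,3,3,5): b_i ≤ i ∀i, a PF.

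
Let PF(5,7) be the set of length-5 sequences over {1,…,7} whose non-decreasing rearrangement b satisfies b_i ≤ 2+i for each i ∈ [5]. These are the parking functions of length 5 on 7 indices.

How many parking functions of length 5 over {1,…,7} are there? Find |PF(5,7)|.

|PF| = 3·8^4 = 3 · 4096 = 12288 (Pollak)
Example (4,3,6,3,6) → sorted (3,3,4,6,6): b_i ≤ 2+i ∀i, a PF.

12288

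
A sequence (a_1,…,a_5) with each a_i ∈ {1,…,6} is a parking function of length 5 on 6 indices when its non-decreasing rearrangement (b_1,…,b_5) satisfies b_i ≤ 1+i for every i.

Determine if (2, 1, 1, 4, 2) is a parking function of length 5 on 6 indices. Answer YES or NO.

Sorted: b = (1, 1, 2, 2, 4).
  b_1=1 ≤ 2
  b_2=1 ≤ 3
  b_3=2 ≤ 4
  b_4=2 ≤ 5
  b_5=4 ≤ 6
All bounds hold ⇒ YES

YES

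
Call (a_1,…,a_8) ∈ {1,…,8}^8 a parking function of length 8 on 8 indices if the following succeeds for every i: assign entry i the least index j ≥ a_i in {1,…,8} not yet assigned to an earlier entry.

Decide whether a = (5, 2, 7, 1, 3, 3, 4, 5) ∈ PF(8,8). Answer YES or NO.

YES

Rearranged: b = (1, 2, 3, 3, 4, 5, 5, 7).
  b_1=1 ≤ 1
  b_2=2 ≤ 2
  b_3=3 ≤ 3
  b_4=3 ≤ 4
  b_5=4 ≤ 5
  b_6=5 ≤ 6
  b_7=5 ≤ 7
  b_8=7 ≤ 8
All bounds hold ⇒ YES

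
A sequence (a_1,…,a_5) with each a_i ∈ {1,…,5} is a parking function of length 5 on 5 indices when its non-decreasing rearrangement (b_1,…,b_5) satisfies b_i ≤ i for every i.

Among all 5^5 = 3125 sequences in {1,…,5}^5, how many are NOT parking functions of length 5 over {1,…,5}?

1829

#PF = (6−5)·6^(5−1) = 1×1296 = 1296 (Pollak)
One tuple (4,1,5,5,2) → sorted (1,2,4,5,5): b_3=4>3, not a PF.
So 3125 − 1296 = 1829 fail.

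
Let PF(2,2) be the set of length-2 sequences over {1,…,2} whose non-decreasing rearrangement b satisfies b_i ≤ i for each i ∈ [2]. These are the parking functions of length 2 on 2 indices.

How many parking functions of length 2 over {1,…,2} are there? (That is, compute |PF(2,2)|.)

|PF(2,2)| = (3−2)·3^(2−1) = 1·3 = 3 [KW]
Example (2,1) → sorted (1,2): b_i ≤ i ∀i, a PF.

3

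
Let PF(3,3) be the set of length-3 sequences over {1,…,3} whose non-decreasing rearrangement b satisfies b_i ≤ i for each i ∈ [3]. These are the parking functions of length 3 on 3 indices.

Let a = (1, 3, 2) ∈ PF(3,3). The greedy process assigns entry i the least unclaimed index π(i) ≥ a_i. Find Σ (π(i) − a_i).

Σπ(i) = 1+…+3 = 6; Σa = 1+3+2 = 6; disp = 6−6 = 0.

0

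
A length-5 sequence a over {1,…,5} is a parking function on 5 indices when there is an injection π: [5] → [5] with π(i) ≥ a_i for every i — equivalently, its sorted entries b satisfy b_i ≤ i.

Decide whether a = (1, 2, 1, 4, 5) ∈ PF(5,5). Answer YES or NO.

Rearranged: b = (1, 1, 2, 4, 5).
  b_1=1 ≤ 1
  b_2=1 ≤ 2
  b_3=2 ≤ 3
  b_4=4 ≤ 4
  b_5=5 ≤ 5
All bounds hold ⇒ YES

YES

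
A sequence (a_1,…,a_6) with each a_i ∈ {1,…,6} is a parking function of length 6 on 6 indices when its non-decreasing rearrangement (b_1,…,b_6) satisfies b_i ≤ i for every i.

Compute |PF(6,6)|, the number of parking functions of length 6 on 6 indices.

16807

|PF(6,6)| = (6+1−6)·(6+1)^{6−1} = 1·16807 = 16807
Example (1,5,5,1,2,1) → sorted (1,1,1,2,5,5): b_i ≤ i ∀i, a PF.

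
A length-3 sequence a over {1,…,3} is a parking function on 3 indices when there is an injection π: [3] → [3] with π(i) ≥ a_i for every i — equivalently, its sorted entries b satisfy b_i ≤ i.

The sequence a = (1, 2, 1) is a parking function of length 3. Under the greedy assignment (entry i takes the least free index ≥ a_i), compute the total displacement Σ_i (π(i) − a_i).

2

Σπ(i) = 1+…+3 = 6; Σa = 1+2+1 = 4; disp = 6−4 = 2.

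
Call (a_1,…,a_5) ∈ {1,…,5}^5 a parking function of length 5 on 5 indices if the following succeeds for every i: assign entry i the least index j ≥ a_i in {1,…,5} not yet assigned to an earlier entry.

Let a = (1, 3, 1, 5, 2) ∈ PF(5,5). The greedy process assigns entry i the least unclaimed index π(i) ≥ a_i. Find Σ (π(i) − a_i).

Σπ = 5·6/2 = 15 (π permutes [5]); Σa = 1+3+1+5+2 = 12; disp = 15−12 = 3.

3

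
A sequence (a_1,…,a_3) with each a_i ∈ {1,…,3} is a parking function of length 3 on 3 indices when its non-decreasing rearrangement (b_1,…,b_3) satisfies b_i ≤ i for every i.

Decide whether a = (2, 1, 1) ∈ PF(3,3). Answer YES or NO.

Order a: b = (1, 1, 2).
  b_1=1 ≤ 1
  b_2=1 ≤ 2
  b_3=2 ≤ 3
All bounds hold ⇒ YES

YES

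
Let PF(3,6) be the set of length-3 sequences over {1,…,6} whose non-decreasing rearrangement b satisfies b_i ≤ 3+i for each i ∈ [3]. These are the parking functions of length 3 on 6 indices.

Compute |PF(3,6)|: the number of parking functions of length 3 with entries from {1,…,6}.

196

Count = (6−3+1)·(6+1)^(3−1) = 4·49 = 196 (Pollak)
E.g. (2,6,5) → sorted (2,5,6): b_i ≤ 3+i ∀i, a PF.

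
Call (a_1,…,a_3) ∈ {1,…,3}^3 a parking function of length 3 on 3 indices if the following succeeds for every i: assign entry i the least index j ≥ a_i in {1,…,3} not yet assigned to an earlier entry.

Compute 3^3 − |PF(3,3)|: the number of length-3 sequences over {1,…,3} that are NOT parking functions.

11

#PF = (3+1−3)·(3+1)^{3−1} = 1·16 = 16 (Konheim–Weiss)
Example (2,3,2) → sorted (2,2,3): b_1=2>1, not a PF.
Total 27; non-PF = 27−16 = 11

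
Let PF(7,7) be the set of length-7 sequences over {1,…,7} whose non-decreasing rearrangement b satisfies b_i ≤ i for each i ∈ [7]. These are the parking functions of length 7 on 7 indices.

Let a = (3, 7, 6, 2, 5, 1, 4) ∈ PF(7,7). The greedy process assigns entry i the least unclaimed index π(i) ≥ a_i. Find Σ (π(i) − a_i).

Σπ(i) = 1+…+7 = 28; Σa = 3+7+6+2+5+1+4 = 28; disp = 28−28 = 0.

0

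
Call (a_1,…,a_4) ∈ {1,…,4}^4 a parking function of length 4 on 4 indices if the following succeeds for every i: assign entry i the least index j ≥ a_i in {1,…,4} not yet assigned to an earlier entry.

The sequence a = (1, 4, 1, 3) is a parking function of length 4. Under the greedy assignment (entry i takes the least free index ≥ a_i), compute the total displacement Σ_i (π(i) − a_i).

1

Σπ(i) = 1+…+4 = 10; Σa = 1+4+1+3 = 9; disp = 10−9 = 1.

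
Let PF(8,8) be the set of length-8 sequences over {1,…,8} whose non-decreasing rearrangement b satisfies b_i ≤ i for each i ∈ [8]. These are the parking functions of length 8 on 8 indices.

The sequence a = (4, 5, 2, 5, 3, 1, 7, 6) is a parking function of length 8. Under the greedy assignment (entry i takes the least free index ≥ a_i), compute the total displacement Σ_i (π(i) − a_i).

Σπ(i) = 1+…+8 = 36; Σa = 4+5+2+5+3+1+7+6 = 33; disp = 36−33 = 3.

3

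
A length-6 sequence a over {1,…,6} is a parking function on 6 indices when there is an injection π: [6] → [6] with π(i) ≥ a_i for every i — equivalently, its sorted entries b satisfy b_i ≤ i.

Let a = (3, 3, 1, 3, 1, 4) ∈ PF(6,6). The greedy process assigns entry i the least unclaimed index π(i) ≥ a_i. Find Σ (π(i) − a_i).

6

Σπ = 21 ({1..6} each once); Σa = 3+3+1+3+1+4 = 15; disp = 21−15 = 6.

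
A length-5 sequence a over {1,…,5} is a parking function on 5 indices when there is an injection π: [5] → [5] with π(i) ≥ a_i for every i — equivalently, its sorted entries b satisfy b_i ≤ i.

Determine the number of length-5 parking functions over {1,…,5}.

1296

|PF| = (6−5)·6^(5−1) = 1 · 1296 = 1296
One tuple (1,1,4,2,5) → sorted (1,1,2,4,5): b_i ≤ i ∀i, a PF.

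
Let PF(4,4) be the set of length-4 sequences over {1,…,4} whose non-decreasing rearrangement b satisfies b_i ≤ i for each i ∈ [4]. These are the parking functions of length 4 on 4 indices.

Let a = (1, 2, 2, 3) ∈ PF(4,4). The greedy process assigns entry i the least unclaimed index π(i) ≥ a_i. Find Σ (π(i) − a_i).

Σπ = 10 ({1..4} each once); Σa = 1+2+2+3 = 8; disp = 10−8 = 2.

2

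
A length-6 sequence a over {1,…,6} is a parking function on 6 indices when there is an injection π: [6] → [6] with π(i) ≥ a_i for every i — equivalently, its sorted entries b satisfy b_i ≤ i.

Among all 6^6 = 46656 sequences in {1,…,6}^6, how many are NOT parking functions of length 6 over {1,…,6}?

29849

#PF = (7−6)·7^(6−1) = 1 · 16807 = 16807 (Konheim–Weiss)
E.g. (5,2,6,4,6,1) → sorted (1,2,4,5,6,6): b_3=4>3, not a PF.
Total 46656; non-PF = 46656−16807 = 29849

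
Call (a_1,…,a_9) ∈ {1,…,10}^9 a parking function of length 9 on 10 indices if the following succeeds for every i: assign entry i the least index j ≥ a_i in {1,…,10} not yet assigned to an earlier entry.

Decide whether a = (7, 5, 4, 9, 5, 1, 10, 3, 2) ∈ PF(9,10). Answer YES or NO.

YES

Sorted: b = (1, 2, 3, 4, 5, 5, 7, 9, 10).
  b_1=1 ≤ 2
  b_2=2 ≤ 3
  b_3=3 ≤ 4
  b_4=4 ≤ 5
  b_5=5 ≤ 6
  b_6=5 ≤ 7
  b_7=7 ≤ 8
  b_8=9 ≤ 9
  b_9=10 ≤ 10
All bounds hold ⇒ YES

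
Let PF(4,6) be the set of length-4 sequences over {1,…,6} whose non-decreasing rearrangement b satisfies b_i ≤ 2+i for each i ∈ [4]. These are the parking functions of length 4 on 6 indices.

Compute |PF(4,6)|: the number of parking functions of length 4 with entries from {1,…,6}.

Count = (7−4)·7^(4−1) = 3×343 = 1029 [KW]
E.g. (2,1,6,4) → sorted (1,2,4,6): b_i ≤ 2+i ∀i, a PF.

1029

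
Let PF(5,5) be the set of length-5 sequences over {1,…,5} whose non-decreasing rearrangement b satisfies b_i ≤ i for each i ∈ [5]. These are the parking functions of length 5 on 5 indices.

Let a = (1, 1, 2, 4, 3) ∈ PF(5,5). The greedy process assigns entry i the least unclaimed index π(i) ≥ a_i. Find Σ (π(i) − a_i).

4

Σπ = 15 ({1..5} each once); Σa = 1+1+2+4+3 = 11; disp = 15−11 = 4.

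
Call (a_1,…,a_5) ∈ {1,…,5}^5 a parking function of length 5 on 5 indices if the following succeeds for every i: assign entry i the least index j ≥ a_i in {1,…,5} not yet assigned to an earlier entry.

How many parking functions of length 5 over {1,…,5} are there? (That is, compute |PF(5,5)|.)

1296

#PF = 1·6^4 = 1×1296 = 1296 (Konheim–Weiss)
E.g. (4,1,3,2,2) → sorted (1,2,2,3,4): b_i ≤ i ∀i, a PF.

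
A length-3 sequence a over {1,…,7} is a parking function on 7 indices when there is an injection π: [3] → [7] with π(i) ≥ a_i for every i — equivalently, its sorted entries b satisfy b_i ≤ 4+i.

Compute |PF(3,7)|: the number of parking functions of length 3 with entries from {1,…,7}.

|PF| = (8−3)·8^(3−1) = 5×64 = 320
Check (4,5,7) → sorted (4,5,7): b_i ≤ 4+i ∀i, a PF.

320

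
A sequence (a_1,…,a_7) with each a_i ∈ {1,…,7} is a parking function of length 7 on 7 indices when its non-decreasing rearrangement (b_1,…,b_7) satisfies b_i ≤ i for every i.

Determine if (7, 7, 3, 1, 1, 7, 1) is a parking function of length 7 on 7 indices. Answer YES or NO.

Sorted: b = (1, 1, 1, 3, 7, 7, 7).
  b_1=1 ≤ 1
  b_2=1 ≤ 2
  b_3=1 ≤ 3
  b_4=3 ≤ 4
  b_5=7 > 5
  fails at i=5 ⇒ NO

NO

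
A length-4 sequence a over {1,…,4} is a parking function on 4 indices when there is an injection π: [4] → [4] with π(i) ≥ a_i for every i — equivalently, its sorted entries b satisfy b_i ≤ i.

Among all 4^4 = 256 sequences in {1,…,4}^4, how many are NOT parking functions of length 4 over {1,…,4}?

|PF| = (4+1−4)·(4+1)^{4−1} = 1·125 = 125 [KW]
Check (2,2,4,2) → sorted (2,2,2,4): b_1=2>1, not a PF.
So 256 − 125 = 131 fail.

131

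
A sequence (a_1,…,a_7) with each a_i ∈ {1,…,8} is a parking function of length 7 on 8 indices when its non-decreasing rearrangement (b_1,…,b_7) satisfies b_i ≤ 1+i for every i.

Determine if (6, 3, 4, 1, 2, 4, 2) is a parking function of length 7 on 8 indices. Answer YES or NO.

YES

Rearranged: b = (1, 2, 2, 3, 4, 4, 6).
  b_1=1 ≤ 2
  b_2=2 ≤ 3
  b_3=2 ≤ 4
  b_4=3 ≤ 5
  b_5=4 ≤ 6
  b_6=4 ≤ 7
  b_7=6 ≤ 8
All bounds hold ⇒ YES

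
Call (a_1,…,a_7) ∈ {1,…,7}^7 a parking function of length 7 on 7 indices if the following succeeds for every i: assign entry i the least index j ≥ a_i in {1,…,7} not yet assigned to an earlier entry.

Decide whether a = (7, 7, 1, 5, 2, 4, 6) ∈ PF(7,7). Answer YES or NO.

NO

Rearranged: b = (1, 2, 4, 5, 6, 7, 7).
  b_1=1 ≤ 1
  b_2=2 ≤ 2
  b_3=4 > 3
  fails at i=3 ⇒ NO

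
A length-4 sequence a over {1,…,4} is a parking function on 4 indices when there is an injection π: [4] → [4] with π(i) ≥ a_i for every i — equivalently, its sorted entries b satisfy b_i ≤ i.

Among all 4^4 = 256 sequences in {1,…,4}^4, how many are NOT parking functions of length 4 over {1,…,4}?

131

Count = (4+1−4)·(4+1)^{4−1} = 1×125 = 125 (Pollak)
One tuple (3,4,3,3) → sorted (3,3,3,4): b_1=3>1, not a PF.
Total 256; non-PF = 256−125 = 131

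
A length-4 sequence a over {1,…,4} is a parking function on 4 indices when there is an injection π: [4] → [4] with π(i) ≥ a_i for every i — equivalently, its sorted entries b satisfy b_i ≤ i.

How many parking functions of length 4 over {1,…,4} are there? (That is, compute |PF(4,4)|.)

125

Count = 1·5^3 = 1·125 = 125 (Pollak)
E.g. (2,2,1,1) → sorted (1,1,2,2): b_i ≤ i ∀i, a PF.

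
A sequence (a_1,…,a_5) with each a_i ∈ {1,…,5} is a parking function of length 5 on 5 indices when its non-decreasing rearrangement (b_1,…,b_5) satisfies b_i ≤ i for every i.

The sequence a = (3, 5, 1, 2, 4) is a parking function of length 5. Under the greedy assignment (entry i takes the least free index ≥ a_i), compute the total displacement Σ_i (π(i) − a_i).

Σπ(i) = 1+…+5 = 15; Σa = 3+5+1+2+4 = 15; disp = 15−15 = 0.

0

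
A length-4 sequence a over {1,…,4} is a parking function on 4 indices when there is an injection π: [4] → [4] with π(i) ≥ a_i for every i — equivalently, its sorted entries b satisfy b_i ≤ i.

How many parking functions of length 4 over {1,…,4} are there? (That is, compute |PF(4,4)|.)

|PF| = 1·5^3 = 1 · 125 = 125 (Pollak)
One tuple (1,3,3,1) → sorted (1,1,3,3): b_i ≤ i ∀i, a PF.

125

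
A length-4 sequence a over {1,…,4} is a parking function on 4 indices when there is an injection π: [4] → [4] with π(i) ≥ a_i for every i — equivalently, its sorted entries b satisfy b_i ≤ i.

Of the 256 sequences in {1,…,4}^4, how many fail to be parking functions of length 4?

Count = 1·5^3 = 1·125 = 125 (Konheim–Weiss)
E.g. (3,3,4,3) → sorted (3,3,3,4): b_1=3>1, not a PF.
So 256 − 125 = 131 fail.

131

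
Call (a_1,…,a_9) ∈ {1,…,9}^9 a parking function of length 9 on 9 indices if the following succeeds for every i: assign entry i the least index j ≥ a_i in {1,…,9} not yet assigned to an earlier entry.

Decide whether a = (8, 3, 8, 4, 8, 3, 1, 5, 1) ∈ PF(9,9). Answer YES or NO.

Rearranged: b = (1, 1, 3, 3, 4, 5, 8, 8, 8).
  b_1=1 ≤ 1
  b_2=1 ≤ 2
  b_3=3 ≤ 3
  b_4=3 ≤ 4
  b_5=4 ≤ 5
  b_6=5 ≤ 6
  b_7=8 > 7
  fails at i=7 ⇒ NO

NO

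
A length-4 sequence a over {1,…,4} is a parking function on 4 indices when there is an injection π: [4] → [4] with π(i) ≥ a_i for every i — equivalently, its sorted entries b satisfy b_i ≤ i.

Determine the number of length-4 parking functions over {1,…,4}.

125

Count = (5−4)·5^(4−1) = 1×125 = 125 [KW]
One tuple (3,1,1,4) → sorted (1,1,3,4): b_i ≤ i ∀i, a PF.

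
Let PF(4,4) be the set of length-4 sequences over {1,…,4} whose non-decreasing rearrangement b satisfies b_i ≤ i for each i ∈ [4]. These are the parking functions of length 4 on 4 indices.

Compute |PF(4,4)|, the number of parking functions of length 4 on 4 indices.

125

|PF| = (4+1−4)·(4+1)^{4−1} = 1 · 125 = 125
Check (1,1,4,2) → sorted (1,1,2,4): b_i ≤ i ∀i, a PF.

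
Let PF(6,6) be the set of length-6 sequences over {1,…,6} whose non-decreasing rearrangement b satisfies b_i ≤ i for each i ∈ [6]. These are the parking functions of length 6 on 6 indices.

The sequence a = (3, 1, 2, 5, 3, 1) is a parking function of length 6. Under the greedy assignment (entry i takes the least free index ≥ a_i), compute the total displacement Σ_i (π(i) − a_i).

6

Σπ(i) = 1+…+6 = 21; Σa = 3+1+2+5+3+1 = 15; disp = 21−15 = 6.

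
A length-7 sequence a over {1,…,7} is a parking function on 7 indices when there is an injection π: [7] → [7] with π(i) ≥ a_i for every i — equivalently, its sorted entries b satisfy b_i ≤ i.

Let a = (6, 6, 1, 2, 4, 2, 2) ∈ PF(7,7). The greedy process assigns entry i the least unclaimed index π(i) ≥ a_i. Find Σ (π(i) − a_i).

Σπ(i) = 1+…+7 = 28; Σa = 6+6+1+2+4+2+2 = 23; disp = 28−23 = 5.

5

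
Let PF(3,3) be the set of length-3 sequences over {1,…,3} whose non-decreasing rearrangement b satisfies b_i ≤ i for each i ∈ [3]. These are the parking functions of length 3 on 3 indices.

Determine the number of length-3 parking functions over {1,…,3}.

16

|PF| = (3+1−3)·(3+1)^{3−1} = 1×16 = 16 [KW]
Check (3,1,1) → sorted (1,1,3): b_i ≤ i ∀i, a PF.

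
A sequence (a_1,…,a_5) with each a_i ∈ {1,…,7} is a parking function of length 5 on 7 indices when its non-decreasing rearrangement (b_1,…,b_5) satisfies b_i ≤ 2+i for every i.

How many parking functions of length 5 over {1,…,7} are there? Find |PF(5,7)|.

12288

#PF = (8−5)·8^(5−1) = 3 · 4096 = 12288 (Konheim–Weiss)
One tuple (1,2,5,3,6) → sorted (1,2,3,5,6): b_i ≤ 2+i ∀i, a PF.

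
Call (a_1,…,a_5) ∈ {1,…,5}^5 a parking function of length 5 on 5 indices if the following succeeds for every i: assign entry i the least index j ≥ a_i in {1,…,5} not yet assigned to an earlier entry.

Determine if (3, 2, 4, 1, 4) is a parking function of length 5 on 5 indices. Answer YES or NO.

Order a: b = (1, 2, 3, 4, 4).
  b_1=1 ≤ 1
  b_2=2 ≤ 2
  b_3=3 ≤ 3
  b_4=4 ≤ 4
  b_5=4 ≤ 5
All bounds hold ⇒ YES

YES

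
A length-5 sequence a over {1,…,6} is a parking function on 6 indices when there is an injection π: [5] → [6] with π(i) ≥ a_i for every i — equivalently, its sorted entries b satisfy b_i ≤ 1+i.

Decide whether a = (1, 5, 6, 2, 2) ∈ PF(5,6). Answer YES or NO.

Rearranged: b = (1, 2, 2, 5, 6).
  b_1=1 ≤ 2
  b_2=2 ≤ 3
  b_3=2 ≤ 4
  b_4=5 ≤ 5
  b_5=6 ≤ 6
All bounds hold ⇒ YES

YES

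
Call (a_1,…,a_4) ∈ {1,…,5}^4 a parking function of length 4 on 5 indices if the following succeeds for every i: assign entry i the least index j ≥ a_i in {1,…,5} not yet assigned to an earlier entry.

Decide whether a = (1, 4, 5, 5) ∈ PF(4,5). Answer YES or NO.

Order a: b = (1, 4, 5, 5).
  b_1=1 ≤ 2
  b_2=4 > 3
  fails at i=2 ⇒ NO

NO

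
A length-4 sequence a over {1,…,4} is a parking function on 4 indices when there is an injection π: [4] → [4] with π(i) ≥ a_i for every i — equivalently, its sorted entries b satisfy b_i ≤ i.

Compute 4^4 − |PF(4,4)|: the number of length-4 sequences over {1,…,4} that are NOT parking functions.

131

|PF| = (5−4)·5^(4−1) = 1 · 125 = 125 (Pollak)
E.g. (4,3,4,3) → sorted (3,3,4,4): b_1=3>1, not a PF.
Total 256; non-PF = 256−125 = 131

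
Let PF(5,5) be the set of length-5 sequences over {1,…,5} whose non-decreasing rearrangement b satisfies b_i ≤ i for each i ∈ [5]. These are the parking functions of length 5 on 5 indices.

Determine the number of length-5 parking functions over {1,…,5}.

1296

Count = 1·6^4 = 1 · 1296 = 1296 (Pollak)
E.g. (4,2,1,2,2) → sorted (1,2,2,2,4): b_i ≤ i ∀i, a PF.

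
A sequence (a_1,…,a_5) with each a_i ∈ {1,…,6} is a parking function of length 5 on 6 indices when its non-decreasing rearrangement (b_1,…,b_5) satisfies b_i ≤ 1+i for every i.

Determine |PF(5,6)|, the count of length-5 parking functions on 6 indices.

4802

#PF = (7−5)·7^(5−1) = 2×2401 = 4802
E.g. (4,4,2,1,3) → sorted (1,2,3,4,4): b_i ≤ 1+i ∀i, a PF.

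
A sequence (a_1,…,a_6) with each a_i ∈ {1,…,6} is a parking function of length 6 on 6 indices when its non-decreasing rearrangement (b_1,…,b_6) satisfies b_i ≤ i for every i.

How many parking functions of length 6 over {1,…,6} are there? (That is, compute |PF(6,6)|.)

|PF| = (7−6)·7^(6−1) = 1·16807 = 16807
Example (1,5,1,3,1,1) → sorted (1,1,1,1,3,5): b_i ≤ i ∀i, a PF.

16807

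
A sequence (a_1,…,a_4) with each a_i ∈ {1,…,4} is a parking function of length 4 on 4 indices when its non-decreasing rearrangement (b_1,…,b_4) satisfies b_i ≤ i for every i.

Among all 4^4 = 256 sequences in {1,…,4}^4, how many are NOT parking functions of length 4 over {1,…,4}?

|PF(4,4)| = 1·5^3 = 1·125 = 125 [KW]
Check (2,3,4,3) → sorted (2,3,3,4): b_1=2>1, not a PF.
Total 256; non-PF = 256−125 = 131

131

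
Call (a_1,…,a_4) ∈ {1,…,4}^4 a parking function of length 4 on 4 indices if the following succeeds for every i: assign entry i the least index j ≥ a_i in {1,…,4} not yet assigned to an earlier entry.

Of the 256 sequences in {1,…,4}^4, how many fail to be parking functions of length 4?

|PF(4,4)| = (4+1−4)·(4+1)^{4−1} = 1 · 125 = 125
Example (4,4,3,3) → sorted (3,3,4,4): b_1=3>1, not a PF.
Total 256; non-PF = 256−125 = 131

131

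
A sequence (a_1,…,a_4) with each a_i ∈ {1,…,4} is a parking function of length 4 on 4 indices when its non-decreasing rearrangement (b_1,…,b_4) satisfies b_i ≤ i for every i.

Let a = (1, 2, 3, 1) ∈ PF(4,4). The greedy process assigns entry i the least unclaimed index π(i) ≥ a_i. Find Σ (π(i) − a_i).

3

Σπ(i) = 1+…+4 = 10; Σa = 1+2+3+1 = 7; disp = 10−7 = 3.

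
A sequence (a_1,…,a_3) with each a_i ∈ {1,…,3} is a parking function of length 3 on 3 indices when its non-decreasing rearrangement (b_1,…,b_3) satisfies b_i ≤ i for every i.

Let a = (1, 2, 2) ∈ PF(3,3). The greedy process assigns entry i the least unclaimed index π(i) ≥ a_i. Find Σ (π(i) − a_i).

Σπ = 6 ({1..3} each once); Σa = 1+2+2 = 5; disp = 6−5 = 1.

1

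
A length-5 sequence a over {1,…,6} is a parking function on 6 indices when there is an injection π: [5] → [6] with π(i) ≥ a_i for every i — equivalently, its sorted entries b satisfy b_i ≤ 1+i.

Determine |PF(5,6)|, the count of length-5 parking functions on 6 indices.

4802

Count = (6−5+1)·(6+1)^(5−1) = 2×2401 = 4802 (Pollak)
One tuple (4,1,3,5,2) → sorted (1,2,3,4,5): b_i ≤ 1+i ∀i, a PF.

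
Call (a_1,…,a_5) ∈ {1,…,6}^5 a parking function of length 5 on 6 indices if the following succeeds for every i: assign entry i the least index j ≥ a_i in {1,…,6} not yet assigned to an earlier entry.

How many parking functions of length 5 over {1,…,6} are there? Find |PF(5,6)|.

|PF| = (6+1−5)·(6+1)^{5−1} = 2·2401 = 4802 [KW]
Check (1,2,6,2,4) → sorted (1,2,2,4,6): b_i ≤ 1+i ∀i, a PF.

4802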